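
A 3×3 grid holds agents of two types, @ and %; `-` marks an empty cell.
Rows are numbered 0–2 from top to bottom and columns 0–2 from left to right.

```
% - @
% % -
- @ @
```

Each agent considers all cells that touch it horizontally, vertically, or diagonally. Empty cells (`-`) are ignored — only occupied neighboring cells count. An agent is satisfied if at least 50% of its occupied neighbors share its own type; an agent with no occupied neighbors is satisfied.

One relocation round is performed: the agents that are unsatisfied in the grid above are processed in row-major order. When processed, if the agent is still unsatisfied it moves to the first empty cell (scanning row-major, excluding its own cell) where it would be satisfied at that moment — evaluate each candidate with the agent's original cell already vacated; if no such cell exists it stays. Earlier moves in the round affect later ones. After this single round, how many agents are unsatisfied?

0

Initially unsatisfied (in order): (0,2), (1,1), (2,1).
  (0,2) → (1,2).
  (1,1) → (0,1).
  (2,1): now satisfied by earlier moves; stays.
Resulting grid:
% % -
% - @
- @ @
All satisfied now.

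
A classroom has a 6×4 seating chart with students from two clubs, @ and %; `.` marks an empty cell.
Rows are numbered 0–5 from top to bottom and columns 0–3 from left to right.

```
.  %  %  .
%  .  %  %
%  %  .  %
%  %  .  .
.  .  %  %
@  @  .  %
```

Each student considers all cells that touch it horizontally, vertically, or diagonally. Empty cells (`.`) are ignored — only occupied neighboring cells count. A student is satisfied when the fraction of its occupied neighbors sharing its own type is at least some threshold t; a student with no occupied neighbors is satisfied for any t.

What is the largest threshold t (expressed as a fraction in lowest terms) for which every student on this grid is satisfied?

Row 0: (0,1)% 3/3 · (0,2)% 3/3
Row 1: (1,0)% 3/3 · (1,2)% 5/5 · (1,3)% 3/3
Row 2: (2,0)% 4/4 · (2,1)% 5/5 · (2,3)% 2/2
Row 3: (3,0)% 3/3 · (3,1)% 4/4
Row 4: (4,2)% 3/4 · (4,3)% 2/2
Row 5: (5,0)@ 1/1 · (5,1)@ 1/2 · (5,3)% 2/2
The smallest same-type fraction is 1/2 at (5,1), which reduces to 1/2. Any threshold above that leaves this student unsatisfied.

1/2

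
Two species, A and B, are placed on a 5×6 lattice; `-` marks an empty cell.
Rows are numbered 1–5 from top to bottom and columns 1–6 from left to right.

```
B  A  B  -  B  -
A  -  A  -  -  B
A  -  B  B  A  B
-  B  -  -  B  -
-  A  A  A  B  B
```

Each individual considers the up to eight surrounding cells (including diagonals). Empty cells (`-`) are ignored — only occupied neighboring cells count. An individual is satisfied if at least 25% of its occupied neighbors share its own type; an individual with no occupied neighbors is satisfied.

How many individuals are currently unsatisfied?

3

(1,1)B 0/2 not
(1,2)A 2/4 satisfied
(1,3)B 0/2 not
(1,5)B 1/1 satisfied
(2,1)A 2/3 satisfied
(2,3)A 1/4 satisfied
(2,6)B 2/3 satisfied
(3,1)A 1/2 satisfied
(3,3)B 2/3 satisfied
(3,4)B 2/4 satisfied
(3,5)A 0/4 not
(3,6)B 2/3 satisfied
(4,2)B 1/4 satisfied
(4,5)B 4/6 satisfied
(5,2)A 1/2 satisfied
(5,3)A 2/3 satisfied
(5,4)A 1/3 satisfied
(5,5)B 2/3 satisfied
(5,6)B 2/2 satisfied
Unsatisfied: (1,1), (1,3), (3,5) — 3 in total.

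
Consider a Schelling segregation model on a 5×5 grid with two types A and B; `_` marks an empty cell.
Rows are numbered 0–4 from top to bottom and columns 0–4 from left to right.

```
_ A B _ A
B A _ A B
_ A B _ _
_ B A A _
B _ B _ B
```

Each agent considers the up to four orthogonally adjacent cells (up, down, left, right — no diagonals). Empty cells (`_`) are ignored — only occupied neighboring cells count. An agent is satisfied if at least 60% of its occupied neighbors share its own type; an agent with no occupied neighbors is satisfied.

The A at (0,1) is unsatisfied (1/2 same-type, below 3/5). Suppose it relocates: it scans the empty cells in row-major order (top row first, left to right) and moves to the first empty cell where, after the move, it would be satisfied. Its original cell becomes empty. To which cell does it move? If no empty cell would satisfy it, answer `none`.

Vacating (0,1). Empty cells in order:
  (0,0): 0/1 same-type → still unsatisfied.
  (0,3): 2/3 same-type → satisfied — stop here.

(0,3)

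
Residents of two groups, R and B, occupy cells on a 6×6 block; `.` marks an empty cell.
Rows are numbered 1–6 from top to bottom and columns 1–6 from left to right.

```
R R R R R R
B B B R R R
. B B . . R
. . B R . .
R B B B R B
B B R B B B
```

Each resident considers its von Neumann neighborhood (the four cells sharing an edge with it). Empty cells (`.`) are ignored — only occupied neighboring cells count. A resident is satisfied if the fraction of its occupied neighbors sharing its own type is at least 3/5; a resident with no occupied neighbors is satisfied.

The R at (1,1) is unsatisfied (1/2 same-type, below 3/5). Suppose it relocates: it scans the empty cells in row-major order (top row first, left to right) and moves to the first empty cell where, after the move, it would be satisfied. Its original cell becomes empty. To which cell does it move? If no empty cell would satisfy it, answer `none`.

(3,4)

Vacating (1,1). Empty cells in order:
  (3,1): 0/2 same-type → still unsatisfied.
  (3,4): 2/3 same-type → satisfied — stop here.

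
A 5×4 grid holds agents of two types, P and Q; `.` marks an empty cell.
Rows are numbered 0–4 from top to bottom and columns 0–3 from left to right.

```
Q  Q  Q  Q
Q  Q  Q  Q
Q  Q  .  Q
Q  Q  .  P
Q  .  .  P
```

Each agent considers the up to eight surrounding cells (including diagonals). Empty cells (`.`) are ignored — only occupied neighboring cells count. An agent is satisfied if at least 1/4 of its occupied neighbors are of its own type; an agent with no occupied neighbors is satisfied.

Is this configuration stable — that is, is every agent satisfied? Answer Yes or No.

Row 0: (0,0)Q 3/3 ok · (0,1)Q 5/5 ok · (0,2)Q 5/5 ok · (0,3)Q 3/3 ok
Row 1: (1,0)Q 5/5 ok · (1,1)Q 7/7 ok · (1,2)Q 7/7 ok · (1,3)Q 4/4 ok
Row 2: (2,0)Q 5/5 ok · (2,1)Q 6/6 ok · (2,3)Q 2/3 ok
Row 3: (3,0)Q 4/4 ok · (3,1)Q 4/4 ok · (3,3)P 1/2 ok
Row 4: (4,0)Q 2/2 ok · (4,3)P 1/1 ok
All meet the threshold, so the configuration is stable.

Yes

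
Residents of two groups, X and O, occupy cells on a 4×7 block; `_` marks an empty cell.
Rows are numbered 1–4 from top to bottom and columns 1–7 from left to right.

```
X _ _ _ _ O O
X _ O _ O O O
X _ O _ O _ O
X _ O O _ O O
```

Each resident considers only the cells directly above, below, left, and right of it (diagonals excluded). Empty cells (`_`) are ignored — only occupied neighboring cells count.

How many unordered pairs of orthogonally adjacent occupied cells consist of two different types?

Scan each occupied cell's neighbors to the right and below so each pair is counted once.
From row 1: 0 unlike of 4 pairs (running 0/4).
From row 2: 0 unlike of 6 pairs (running 0/10).
From row 3: 0 unlike of 3 pairs (running 0/13).
From row 4: 0 unlike of 2 pairs (running 0/15).
Total adjacent occupied pairs: 15; unlike-type pairs: 0.

0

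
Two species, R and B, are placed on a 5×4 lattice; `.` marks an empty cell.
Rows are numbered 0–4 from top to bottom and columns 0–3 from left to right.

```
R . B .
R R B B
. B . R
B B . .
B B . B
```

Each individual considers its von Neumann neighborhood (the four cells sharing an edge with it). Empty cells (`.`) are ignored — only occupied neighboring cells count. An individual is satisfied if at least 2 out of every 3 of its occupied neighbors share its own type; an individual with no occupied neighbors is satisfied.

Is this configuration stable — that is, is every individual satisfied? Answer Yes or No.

No

(0,0)R 1/1 ok
(0,2)B 1/1 ok
(1,0)R 2/2 ok
(1,1)R 1/3 unhappy
(1,2)B 2/3 ok
(1,3)B 1/2 unhappy
(2,1)B 1/2 unhappy
(2,3)R 0/1 unhappy
(3,0)B 2/2 ok
(3,1)B 3/3 ok
(4,0)B 2/2 ok
(4,1)B 2/2 ok
(4,3)B 0/0 ok
For instance (1,1) has only 1/3 same-type neighbors, below 2/3.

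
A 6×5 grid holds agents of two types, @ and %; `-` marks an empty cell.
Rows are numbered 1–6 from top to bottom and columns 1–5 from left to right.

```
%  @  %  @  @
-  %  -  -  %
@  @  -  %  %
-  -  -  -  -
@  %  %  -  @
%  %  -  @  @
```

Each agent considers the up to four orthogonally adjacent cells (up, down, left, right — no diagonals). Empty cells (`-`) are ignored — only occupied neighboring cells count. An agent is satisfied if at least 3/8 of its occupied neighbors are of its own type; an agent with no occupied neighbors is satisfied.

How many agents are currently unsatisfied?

(1,1)% 0/1 not
(1,2)@ 0/3 not
(1,3)% 0/2 not
(1,4)@ 1/2 satisfied
(1,5)@ 1/2 satisfied
(2,2)% 0/2 not
(2,5)% 1/2 satisfied
(3,1)@ 1/1 satisfied
(3,2)@ 1/2 satisfied
(3,4)% 1/1 satisfied
(3,5)% 2/2 satisfied
(5,1)@ 0/2 not
(5,2)% 2/3 satisfied
(5,3)% 1/1 satisfied
(5,5)@ 1/1 satisfied
(6,1)% 1/2 satisfied
(6,2)% 2/2 satisfied
(6,4)@ 1/1 satisfied
(6,5)@ 2/2 satisfied
Unsatisfied: (1,1), (1,2), (1,3), (2,2), (5,1) — 5 in total.

5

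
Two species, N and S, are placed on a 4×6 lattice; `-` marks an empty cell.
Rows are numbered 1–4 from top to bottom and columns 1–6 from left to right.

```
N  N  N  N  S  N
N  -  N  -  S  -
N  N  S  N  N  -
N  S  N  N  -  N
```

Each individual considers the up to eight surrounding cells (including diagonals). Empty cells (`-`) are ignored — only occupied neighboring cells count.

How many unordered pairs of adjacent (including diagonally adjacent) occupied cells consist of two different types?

Scan each occupied cell's neighbors to the right and below (and the two forward diagonals) so each pair is counted once.
From row 1: 4 unlike of 13 pairs (running 4/13).
From row 2: 3 unlike of 7 pairs (running 7/20).
From row 3: 6 unlike of 16 pairs (running 13/36).
From row 4: 2 unlike of 3 pairs (running 15/39).
Total adjacent occupied pairs: 39; unlike-type pairs: 15.

15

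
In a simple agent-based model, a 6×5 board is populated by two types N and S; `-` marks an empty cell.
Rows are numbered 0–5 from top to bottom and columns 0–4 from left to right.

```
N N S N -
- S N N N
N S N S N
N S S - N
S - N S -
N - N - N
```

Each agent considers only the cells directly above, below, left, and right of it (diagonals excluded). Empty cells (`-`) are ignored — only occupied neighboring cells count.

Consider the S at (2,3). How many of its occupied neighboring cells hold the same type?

0

Occupied neighbors of (2,3): (1,3)=N, (2,2)=N, (2,4)=N.
Same type (S): 0 of 3.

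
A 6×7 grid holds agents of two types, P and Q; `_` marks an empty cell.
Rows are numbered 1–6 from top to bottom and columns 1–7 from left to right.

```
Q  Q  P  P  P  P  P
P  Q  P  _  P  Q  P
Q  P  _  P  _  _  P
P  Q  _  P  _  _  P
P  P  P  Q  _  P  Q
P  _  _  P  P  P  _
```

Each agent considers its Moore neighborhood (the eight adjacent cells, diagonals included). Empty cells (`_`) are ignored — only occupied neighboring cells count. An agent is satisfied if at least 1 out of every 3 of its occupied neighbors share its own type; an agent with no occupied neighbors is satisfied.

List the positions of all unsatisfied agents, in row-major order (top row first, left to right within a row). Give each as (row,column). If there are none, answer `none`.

Row 1: (1,1)Q 2/3 satisfied · (1,2)Q 2/5 satisfied · (1,3)P 2/4 satisfied · (1,4)P 4/4 satisfied · (1,5)P 3/4 satisfied · (1,6)P 4/5 satisfied · (1,7)P 2/3 satisfied
Row 2: (2,1)P 1/5 not · (2,2)Q 3/7 satisfied · (2,3)P 4/6 satisfied · (2,5)P 4/5 satisfied · (2,6)Q 0/6 not · (2,7)P 3/4 satisfied
Row 3: (3,1)Q 2/5 satisfied · (3,2)P 3/6 satisfied · (3,4)P 3/3 satisfied · (3,7)P 2/3 satisfied
Row 4: (4,1)P 3/5 satisfied · (4,2)Q 1/6 not · (4,4)P 2/3 satisfied · (4,7)P 2/3 satisfied
Row 5: (5,1)P 3/4 satisfied · (5,2)P 4/5 satisfied · (5,3)P 3/5 satisfied · (5,4)Q 0/4 not · (5,6)P 3/4 satisfied · (5,7)Q 0/3 not
Row 6: (6,1)P 2/2 satisfied · (6,4)P 2/3 satisfied · (6,5)P 3/4 satisfied · (6,6)P 2/3 satisfied

(2,1), (2,6), (4,2), (5,4), (5,7)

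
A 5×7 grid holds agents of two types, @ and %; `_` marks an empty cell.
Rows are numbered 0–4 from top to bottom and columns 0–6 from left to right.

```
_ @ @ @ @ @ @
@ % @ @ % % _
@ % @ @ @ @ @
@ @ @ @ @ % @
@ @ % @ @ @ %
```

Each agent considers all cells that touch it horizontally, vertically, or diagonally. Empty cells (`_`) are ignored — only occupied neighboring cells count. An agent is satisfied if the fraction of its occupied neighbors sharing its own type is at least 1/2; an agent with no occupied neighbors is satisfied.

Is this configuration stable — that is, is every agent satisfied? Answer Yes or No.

(0,1)@ 3/4 satisfied
(0,2)@ 4/5 satisfied
(0,3)@ 4/5 satisfied
(0,4)@ 3/5 satisfied
(0,5)@ 2/4 satisfied
(0,6)@ 1/2 satisfied
(1,0)@ 2/4 satisfied
(1,1)% 1/7 not
(1,2)@ 6/8 satisfied
(1,3)@ 7/8 satisfied
(1,4)% 1/8 not
(1,5)% 1/7 not
(2,0)@ 3/5 satisfied
(2,1)% 1/8 not
(2,2)@ 6/8 satisfied
(2,3)@ 7/8 satisfied
(2,4)@ 5/8 satisfied
(2,5)@ 4/7 satisfied
(2,6)@ 2/4 satisfied
(3,0)@ 4/5 satisfied
(3,1)@ 6/8 satisfied
(3,2)@ 6/8 satisfied
(3,3)@ 7/8 satisfied
(3,4)@ 7/8 satisfied
(3,5)% 1/8 not
(3,6)@ 3/5 satisfied
(4,0)@ 3/3 satisfied
(4,1)@ 4/5 satisfied
(4,2)% 0/5 not
(4,3)@ 4/5 satisfied
(4,4)@ 4/5 satisfied
(4,5)@ 3/5 satisfied
(4,6)% 1/3 not
For instance (1,1) has only 1/7 same-type neighbors, below 1/2.

No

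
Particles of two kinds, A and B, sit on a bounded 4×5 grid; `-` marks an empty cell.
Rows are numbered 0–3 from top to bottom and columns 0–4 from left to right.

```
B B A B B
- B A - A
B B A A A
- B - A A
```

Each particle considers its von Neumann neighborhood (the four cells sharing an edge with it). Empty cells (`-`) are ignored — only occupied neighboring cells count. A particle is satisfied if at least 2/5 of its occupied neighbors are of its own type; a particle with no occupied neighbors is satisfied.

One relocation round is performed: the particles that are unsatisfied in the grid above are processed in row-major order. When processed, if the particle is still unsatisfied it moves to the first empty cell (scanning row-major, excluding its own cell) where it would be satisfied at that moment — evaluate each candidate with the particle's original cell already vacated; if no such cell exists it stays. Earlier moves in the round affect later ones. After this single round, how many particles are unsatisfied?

0

Initially unsatisfied (in order): (0,2).
  (0,2) → (1,3).
Resulting grid:
B B - B B
- B A A A
B B A A A
- B - A A
All satisfied now.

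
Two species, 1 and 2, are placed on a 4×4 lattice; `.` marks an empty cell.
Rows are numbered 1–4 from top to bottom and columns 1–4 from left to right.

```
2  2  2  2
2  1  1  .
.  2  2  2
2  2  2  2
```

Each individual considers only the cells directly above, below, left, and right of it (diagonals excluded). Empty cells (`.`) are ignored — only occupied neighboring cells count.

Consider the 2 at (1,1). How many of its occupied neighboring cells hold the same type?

2

Occupied neighbors of (1,1): (2,1)=2, (1,2)=2.
Same type (2): 2 of 2.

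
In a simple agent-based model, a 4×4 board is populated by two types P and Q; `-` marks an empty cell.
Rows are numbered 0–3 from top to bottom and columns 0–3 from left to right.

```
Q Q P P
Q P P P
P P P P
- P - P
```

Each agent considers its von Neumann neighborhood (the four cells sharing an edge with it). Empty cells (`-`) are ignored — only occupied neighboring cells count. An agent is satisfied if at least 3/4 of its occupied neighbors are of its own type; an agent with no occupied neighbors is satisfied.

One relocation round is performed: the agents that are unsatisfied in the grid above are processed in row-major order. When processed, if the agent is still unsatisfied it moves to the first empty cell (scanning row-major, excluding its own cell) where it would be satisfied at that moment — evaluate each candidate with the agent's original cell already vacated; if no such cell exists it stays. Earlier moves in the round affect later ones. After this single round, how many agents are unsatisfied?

Initially unsatisfied (in order): (0,1), (0,2), (1,0), (1,1), (2,0).
  (0,1): no empty cell satisfies it; stays.
  (0,2) → (3,0).
  (1,0): no empty cell satisfies it; stays.
  (1,1) → (3,2).
  (2,0): no empty cell satisfies it; stays.
Resulting grid:
Q Q - P
Q - P P
P P P P
P P P P
Unsatisfied now: (1,0), (2,0).

2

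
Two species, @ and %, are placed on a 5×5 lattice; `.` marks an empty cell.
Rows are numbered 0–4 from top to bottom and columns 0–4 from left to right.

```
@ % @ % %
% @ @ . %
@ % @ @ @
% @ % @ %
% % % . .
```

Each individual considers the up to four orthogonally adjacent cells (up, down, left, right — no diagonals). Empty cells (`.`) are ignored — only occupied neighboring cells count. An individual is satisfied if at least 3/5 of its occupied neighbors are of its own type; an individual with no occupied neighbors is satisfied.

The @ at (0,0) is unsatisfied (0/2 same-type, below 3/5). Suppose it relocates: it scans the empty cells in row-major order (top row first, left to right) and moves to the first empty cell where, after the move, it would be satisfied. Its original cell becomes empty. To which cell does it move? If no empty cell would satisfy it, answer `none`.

none

Vacating (0,0). Empty cells in order:
  (1,3): 2/4 same-type → still unsatisfied.
  (4,3): 1/2 same-type → still unsatisfied.
  (4,4): 0/1 same-type → still unsatisfied.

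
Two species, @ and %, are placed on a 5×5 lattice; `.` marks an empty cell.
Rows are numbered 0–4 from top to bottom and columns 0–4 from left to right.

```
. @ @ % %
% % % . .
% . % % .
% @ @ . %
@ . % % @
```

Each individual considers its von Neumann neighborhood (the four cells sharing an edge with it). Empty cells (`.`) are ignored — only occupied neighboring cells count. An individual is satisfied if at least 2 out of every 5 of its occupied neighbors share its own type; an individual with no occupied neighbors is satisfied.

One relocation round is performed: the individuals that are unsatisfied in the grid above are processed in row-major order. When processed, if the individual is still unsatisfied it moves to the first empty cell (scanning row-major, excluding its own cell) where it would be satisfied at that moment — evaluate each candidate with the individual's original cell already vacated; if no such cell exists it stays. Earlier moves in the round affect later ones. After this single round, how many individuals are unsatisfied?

Initially unsatisfied (in order): (0,2), (3,0), (3,2), (3,4), (4,0), (4,4).
  (0,2) → (0,0).
  (3,0) → (0,2).
  (3,2) → (3,0).
  (3,4) → (1,3).
  (4,0): now satisfied by earlier moves; stays.
  (4,4) → (3,4).
Resulting grid:
@ @ % % %
% % % % .
% . % % .
@ @ . . @
@ . % % .
Unsatisfied now: (0,1).

1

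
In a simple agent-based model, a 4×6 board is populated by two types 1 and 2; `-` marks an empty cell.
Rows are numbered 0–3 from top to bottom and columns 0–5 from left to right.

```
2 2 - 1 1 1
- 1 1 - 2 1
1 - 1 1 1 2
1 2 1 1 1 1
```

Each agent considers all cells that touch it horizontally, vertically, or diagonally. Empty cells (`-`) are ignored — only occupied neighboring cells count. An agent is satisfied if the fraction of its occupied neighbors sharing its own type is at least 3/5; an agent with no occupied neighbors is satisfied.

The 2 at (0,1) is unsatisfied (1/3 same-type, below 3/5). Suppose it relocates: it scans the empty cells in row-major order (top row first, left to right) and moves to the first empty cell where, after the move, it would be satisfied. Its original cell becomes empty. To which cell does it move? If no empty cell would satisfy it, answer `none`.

Vacating (0,1). Empty cells in order:
  (0,2): 0/3 same-type → still unsatisfied.
  (1,0): 1/3 same-type → still unsatisfied.
  (1,3): 1/7 same-type → still unsatisfied.
  (2,1): 1/7 same-type → still unsatisfied.

none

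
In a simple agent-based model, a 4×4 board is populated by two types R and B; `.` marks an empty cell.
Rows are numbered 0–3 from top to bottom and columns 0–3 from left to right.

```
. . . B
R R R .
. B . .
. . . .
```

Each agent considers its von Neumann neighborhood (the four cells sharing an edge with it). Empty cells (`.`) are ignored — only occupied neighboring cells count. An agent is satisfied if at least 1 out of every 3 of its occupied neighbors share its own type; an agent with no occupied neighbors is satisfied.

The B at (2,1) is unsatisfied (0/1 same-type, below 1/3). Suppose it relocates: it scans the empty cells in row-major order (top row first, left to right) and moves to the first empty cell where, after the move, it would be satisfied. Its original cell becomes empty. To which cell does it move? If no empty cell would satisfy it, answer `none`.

(0,2)

Vacating (2,1). Empty cells in order:
  (0,0): 0/1 same-type → still unsatisfied.
  (0,1): 0/1 same-type → still unsatisfied.
  (0,2): 1/2 same-type → satisfied — stop here.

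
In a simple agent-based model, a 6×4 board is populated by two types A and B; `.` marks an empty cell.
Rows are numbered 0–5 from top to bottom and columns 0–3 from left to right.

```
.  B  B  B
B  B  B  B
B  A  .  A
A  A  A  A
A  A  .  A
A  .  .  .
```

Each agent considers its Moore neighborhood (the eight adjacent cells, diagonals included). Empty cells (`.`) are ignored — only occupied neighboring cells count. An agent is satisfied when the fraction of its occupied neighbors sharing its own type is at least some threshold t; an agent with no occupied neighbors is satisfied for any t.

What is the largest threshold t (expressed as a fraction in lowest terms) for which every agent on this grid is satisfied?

(0,1)B 4/4
(0,2)B 5/5
(0,3)B 3/3
(1,0)B 3/4
(1,1)B 5/6
(1,2)B 5/7
(1,3)B 3/4
(2,0)B 2/5
(2,1)A 3/7
(2,3)A 2/4
(3,0)A 4/5
(3,1)A 5/6
(3,2)A 6/6
(3,3)A 3/3
(4,0)A 4/4
(4,1)A 5/5
(4,3)A 2/2
(5,0)A 2/2
The smallest same-type fraction is 2/5 at (2,0), which reduces to 2/5. Any threshold above that leaves this agent unsatisfied.

2/5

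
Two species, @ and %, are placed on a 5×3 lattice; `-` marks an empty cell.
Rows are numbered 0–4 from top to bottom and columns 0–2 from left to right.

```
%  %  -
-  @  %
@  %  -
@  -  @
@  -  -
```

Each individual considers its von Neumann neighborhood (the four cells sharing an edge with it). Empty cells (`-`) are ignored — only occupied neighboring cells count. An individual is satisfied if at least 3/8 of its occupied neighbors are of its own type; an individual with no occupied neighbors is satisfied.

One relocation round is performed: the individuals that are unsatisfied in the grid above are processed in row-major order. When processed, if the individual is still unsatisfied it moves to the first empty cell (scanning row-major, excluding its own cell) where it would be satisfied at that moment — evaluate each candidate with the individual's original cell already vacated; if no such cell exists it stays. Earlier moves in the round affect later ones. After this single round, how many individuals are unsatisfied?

Initially unsatisfied (in order): (1,1), (1,2), (2,1).
  (1,1) → (1,0).
  (1,2): now satisfied by earlier moves; stays.
  (2,1) → (0,2).
Resulting grid:
% % %
@ - %
@ - -
@ - @
@ - -
All satisfied now.

0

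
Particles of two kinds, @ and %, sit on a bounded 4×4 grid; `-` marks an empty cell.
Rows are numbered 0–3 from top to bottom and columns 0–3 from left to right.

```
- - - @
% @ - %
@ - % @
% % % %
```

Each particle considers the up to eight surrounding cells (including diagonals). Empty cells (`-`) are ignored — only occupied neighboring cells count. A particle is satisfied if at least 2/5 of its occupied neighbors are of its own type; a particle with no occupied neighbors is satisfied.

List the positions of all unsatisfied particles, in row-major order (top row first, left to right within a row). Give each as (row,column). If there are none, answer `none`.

Row 0: (0,3)@ 0/1 not
Row 1: (1,0)% 0/2 not · (1,1)@ 1/3 not · (1,3)% 1/3 not
Row 2: (2,0)@ 1/4 not · (2,2)% 4/6 satisfied · (2,3)@ 0/4 not
Row 3: (3,0)% 1/2 satisfied · (3,1)% 3/4 satisfied · (3,2)% 3/4 satisfied · (3,3)% 2/3 satisfied

(0,3), (1,0), (1,1), (1,3), (2,0), (2,3)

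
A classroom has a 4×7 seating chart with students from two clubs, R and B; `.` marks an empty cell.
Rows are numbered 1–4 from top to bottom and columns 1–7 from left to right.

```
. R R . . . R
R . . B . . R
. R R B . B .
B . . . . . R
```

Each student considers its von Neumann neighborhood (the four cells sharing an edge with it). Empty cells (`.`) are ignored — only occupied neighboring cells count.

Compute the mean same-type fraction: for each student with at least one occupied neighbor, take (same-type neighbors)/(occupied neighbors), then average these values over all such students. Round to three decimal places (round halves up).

(1,2)R 1/1
(1,3)R 1/1
(1,7)R 1/1
(2,1)R — no occupied neighbors
(2,4)B 1/1
(2,7)R 1/1
(3,2)R 1/1
(3,3)R 1/2
(3,4)B 1/2
(3,6)B — no occupied neighbors
(4,1)B — no occupied neighbors
(4,7)R — no occupied neighbors
Sum over 8 students: 1/1 + 1/1 + 1/1 + 1/1 + 1/1 + 1/1 + 1/2 + 1/2 = 7; mean = 7 ÷ 8 = 7/8 = 0.875 → 0.875.

0.875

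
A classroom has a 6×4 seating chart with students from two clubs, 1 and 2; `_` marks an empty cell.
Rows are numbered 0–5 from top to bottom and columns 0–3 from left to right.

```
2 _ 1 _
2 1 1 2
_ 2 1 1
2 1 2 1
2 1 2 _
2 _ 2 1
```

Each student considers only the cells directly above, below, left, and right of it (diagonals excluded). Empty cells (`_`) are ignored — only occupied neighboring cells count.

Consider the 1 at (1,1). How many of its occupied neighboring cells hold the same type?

Occupied neighbors of (1,1): (2,1)=2, (1,0)=2, (1,2)=1.
Same type (1): 1 of 3.

1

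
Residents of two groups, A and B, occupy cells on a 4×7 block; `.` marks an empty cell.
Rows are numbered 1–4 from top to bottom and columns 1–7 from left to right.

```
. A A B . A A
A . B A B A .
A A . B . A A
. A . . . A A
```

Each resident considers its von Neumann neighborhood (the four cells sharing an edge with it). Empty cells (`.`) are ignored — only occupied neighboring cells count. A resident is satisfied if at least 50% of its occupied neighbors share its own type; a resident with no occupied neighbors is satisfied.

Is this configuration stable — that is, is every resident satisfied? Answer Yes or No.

No

(1,2)A 1/1 ✓
(1,3)A 1/3 ✗
(1,4)B 0/2 ✗
(1,6)A 2/2 ✓
(1,7)A 1/1 ✓
(2,1)A 1/1 ✓
(2,3)B 0/2 ✗
(2,4)A 0/4 ✗
(2,5)B 0/2 ✗
(2,6)A 2/3 ✓
(3,1)A 2/2 ✓
(3,2)A 2/2 ✓
(3,4)B 0/1 ✗
(3,6)A 3/3 ✓
(3,7)A 2/2 ✓
(4,2)A 1/1 ✓
(4,6)A 2/2 ✓
(4,7)A 2/2 ✓
For instance (1,3) has only 1/3 same-type neighbors, below 1/2.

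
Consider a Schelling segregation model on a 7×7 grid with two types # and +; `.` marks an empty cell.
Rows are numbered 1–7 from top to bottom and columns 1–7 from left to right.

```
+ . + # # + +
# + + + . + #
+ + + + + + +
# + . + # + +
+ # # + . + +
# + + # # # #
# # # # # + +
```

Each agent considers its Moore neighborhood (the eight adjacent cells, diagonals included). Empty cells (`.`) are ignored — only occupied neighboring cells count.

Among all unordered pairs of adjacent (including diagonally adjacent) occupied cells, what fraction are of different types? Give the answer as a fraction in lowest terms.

Scan each occupied cell's neighbors to the right and below (and the two forward diagonals) so each pair is counted once.
Row 1: +(1,1)–#(2,1)≠ +(1,1)–+(2,2)= +(1,3)–#(1,4)≠ +(1,3)–+(2,3)= +(1,3)–+(2,4)= +(1,3)–+(2,2)= #(1,4)–#(1,5)= #(1,4)–+(2,4)≠ #(1,4)–+(2,3)≠ #(1,5)–+(1,6)≠ #(1,5)–+(2,6)≠ #(1,5)–+(2,4)≠ +(1,6)–+(1,7)= +(1,6)–+(2,6)= +(1,6)–#(2,7)≠ +(1,7)–#(2,7)≠ +(1,7)–+(2,6)=  → 9/17 unlike.
Row 2: #(2,1)–+(2,2)≠ #(2,1)–+(3,1)≠ #(2,1)–+(3,2)≠ +(2,2)–+(2,3)= +(2,2)–+(3,2)= +(2,2)–+(3,3)= +(2,2)–+(3,1)= +(2,3)–+(2,4)= +(2,3)–+(3,3)= +(2,3)–+(3,4)= +(2,3)–+(3,2)= +(2,4)–+(3,4)= +(2,4)–+(3,5)= +(2,4)–+(3,3)= +(2,6)–#(2,7)≠ +(2,6)–+(3,6)= +(2,6)–+(3,7)= +(2,6)–+(3,5)= #(2,7)–+(3,7)≠ #(2,7)–+(3,6)≠  → 6/20 unlike.
Row 3: +(3,1)–+(3,2)= +(3,1)–#(4,1)≠ +(3,1)–+(4,2)= +(3,2)–+(3,3)= +(3,2)–+(4,2)= +(3,2)–#(4,1)≠ +(3,3)–+(3,4)= +(3,3)–+(4,4)= +(3,3)–+(4,2)= +(3,4)–+(3,5)= +(3,4)–+(4,4)= +(3,4)–#(4,5)≠ +(3,5)–+(3,6)= +(3,5)–#(4,5)≠ +(3,5)–+(4,6)= +(3,5)–+(4,4)= +(3,6)–+(3,7)= +(3,6)–+(4,6)= +(3,6)–+(4,7)= +(3,6)–#(4,5)≠ +(3,7)–+(4,7)= +(3,7)–+(4,6)=  → 5/22 unlike.
Row 4: #(4,1)–+(4,2)≠ #(4,1)–+(5,1)≠ #(4,1)–#(5,2)= +(4,2)–#(5,2)≠ +(4,2)–#(5,3)≠ +(4,2)–+(5,1)= +(4,4)–#(4,5)≠ +(4,4)–+(5,4)= +(4,4)–#(5,3)≠ #(4,5)–+(4,6)≠ #(4,5)–+(5,6)≠ #(4,5)–+(5,4)≠ +(4,6)–+(4,7)= +(4,6)–+(5,6)= +(4,6)–+(5,7)= +(4,7)–+(5,7)= +(4,7)–+(5,6)=  → 9/17 unlike.
Row 5: +(5,1)–#(5,2)≠ +(5,1)–#(6,1)≠ +(5,1)–+(6,2)= #(5,2)–#(5,3)= #(5,2)–+(6,2)≠ #(5,2)–+(6,3)≠ #(5,2)–#(6,1)= #(5,3)–+(5,4)≠ #(5,3)–+(6,3)≠ #(5,3)–#(6,4)= #(5,3)–+(6,2)≠ +(5,4)–#(6,4)≠ +(5,4)–#(6,5)≠ +(5,4)–+(6,3)= +(5,6)–+(5,7)= +(5,6)–#(6,6)≠ +(5,6)–#(6,7)≠ +(5,6)–#(6,5)≠ +(5,7)–#(6,7)≠ +(5,7)–#(6,6)≠  → 14/20 unlike.
Row 6: #(6,1)–+(6,2)≠ #(6,1)–#(7,1)= #(6,1)–#(7,2)= +(6,2)–+(6,3)= +(6,2)–#(7,2)≠ +(6,2)–#(7,3)≠ +(6,2)–#(7,1)≠ +(6,3)–#(6,4)≠ +(6,3)–#(7,3)≠ +(6,3)–#(7,4)≠ +(6,3)–#(7,2)≠ #(6,4)–#(6,5)= #(6,4)–#(7,4)= #(6,4)–#(7,5)= #(6,4)–#(7,3)= #(6,5)–#(6,6)= #(6,5)–#(7,5)= #(6,5)–+(7,6)≠ #(6,5)–#(7,4)= #(6,6)–#(6,7)= #(6,6)–+(7,6)≠ #(6,6)–+(7,7)≠ #(6,6)–#(7,5)= #(6,7)–+(7,7)≠ #(6,7)–+(7,6)≠  → 13/25 unlike.
Row 7: #(7,1)–#(7,2)= #(7,2)–#(7,3)= #(7,3)–#(7,4)= #(7,4)–#(7,5)= #(7,5)–+(7,6)≠ +(7,6)–+(7,7)=  → 1/6 unlike.
Total adjacent occupied pairs: 127; unlike-type pairs: 57.
57/127 is already in lowest terms.

57/127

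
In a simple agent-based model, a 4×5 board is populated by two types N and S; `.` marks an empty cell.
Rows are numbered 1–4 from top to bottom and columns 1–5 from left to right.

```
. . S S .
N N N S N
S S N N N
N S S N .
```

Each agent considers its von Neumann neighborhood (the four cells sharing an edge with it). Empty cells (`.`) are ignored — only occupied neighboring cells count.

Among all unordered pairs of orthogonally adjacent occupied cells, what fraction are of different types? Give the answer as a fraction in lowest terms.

11/23

Scan each occupied cell's neighbors to the right and below so each pair is counted once.
From row 1: 1 unlike of 3 pairs (running 1/3).
From row 2: 5 unlike of 9 pairs (running 6/12).
From row 3: 3 unlike of 8 pairs (running 9/20).
From row 4: 2 unlike of 3 pairs (running 11/23).
Total adjacent occupied pairs: 23; unlike-type pairs: 11.
11/23 is already in lowest terms.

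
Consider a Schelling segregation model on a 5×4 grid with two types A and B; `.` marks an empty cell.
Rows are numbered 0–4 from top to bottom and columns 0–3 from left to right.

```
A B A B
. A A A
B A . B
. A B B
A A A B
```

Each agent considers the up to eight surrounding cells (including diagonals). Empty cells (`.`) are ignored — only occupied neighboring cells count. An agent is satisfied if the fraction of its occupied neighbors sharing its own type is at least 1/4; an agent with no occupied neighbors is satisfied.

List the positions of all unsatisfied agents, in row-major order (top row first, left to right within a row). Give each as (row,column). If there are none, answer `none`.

(0,0)A 1/2 ok
(0,1)B 0/4 unhappy
(0,2)A 3/5 ok
(0,3)B 0/3 unhappy
(1,1)A 4/6 ok
(1,2)A 4/7 ok
(1,3)A 2/4 ok
(2,0)B 0/3 unhappy
(2,1)A 3/5 ok
(2,3)B 2/4 ok
(3,1)A 4/6 ok
(3,2)B 3/7 ok
(3,3)B 3/4 ok
(4,0)A 2/2 ok
(4,1)A 3/4 ok
(4,2)A 2/5 ok
(4,3)B 2/3 ok

(0,1), (0,3), (2,0)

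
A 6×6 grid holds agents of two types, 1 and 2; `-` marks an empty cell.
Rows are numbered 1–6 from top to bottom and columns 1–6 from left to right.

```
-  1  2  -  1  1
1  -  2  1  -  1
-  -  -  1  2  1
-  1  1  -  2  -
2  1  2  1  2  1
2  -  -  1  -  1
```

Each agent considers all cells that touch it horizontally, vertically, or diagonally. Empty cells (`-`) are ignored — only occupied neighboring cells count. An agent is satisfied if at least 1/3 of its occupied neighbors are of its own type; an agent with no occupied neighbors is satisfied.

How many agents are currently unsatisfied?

Row 1: (1,2)1 1/3 satisfied · (1,3)2 1/3 satisfied · (1,5)1 3/3 satisfied · (1,6)1 2/2 satisfied
Row 2: (2,1)1 1/1 satisfied · (2,3)2 1/4 not · (2,4)1 2/5 satisfied · (2,6)1 3/4 satisfied
Row 3: (3,4)1 2/5 satisfied · (3,5)2 1/5 not · (3,6)1 1/3 satisfied
Row 4: (4,2)1 2/4 satisfied · (4,3)1 4/5 satisfied · (4,5)2 2/6 satisfied
Row 5: (5,1)2 1/3 satisfied · (5,2)1 2/5 satisfied · (5,3)2 0/5 not · (5,4)1 2/5 satisfied · (5,5)2 1/5 not · (5,6)1 1/3 satisfied
Row 6: (6,1)2 1/2 satisfied · (6,4)1 1/3 satisfied · (6,6)1 1/2 satisfied
Unsatisfied: (2,3), (3,5), (5,3), (5,5) — 4 in total.

4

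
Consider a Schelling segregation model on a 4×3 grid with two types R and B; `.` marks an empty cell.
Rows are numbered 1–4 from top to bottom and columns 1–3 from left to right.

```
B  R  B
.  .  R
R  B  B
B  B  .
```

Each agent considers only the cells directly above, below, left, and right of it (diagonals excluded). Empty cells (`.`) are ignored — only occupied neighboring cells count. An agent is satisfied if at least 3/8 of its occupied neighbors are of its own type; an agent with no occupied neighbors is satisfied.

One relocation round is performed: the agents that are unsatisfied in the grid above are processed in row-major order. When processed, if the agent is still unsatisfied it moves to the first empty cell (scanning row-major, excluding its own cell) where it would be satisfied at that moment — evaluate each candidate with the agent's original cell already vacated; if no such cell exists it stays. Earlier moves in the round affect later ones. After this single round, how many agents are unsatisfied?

0

Initially unsatisfied (in order): (1,1), (1,2), (1,3), (2,3), (3,1).
  (1,1) → (4,3).
  (1,2) → (1,1).
  (1,3) → (2,2).
  (2,3) → (1,2).
  (3,1) → (1,3).
Resulting grid:
R R R
. B .
. B B
B B B
All satisfied now.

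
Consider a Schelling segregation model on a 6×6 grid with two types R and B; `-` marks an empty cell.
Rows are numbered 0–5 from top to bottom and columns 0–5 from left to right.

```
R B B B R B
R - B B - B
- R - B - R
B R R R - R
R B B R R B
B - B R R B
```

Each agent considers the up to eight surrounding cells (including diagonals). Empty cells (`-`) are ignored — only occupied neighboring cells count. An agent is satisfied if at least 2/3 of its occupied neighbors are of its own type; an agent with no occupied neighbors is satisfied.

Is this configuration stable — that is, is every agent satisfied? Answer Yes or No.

(0,0)R 1/2 not
(0,1)B 2/4 not
(0,2)B 4/4 satisfied
(0,3)B 3/4 satisfied
(0,4)R 0/4 not
(0,5)B 1/2 not
(1,0)R 2/3 satisfied
(1,2)B 5/6 satisfied
(1,3)B 4/5 satisfied
(1,5)B 1/3 not
(2,1)R 3/5 not
(2,3)B 2/4 not
(2,5)R 1/2 not
(3,0)B 1/4 not
(3,1)R 3/6 not
(3,2)R 4/7 not
(3,3)R 3/5 not
(3,5)R 2/3 satisfied
(4,0)R 1/4 not
(4,1)B 4/7 not
(4,2)B 2/7 not
(4,3)R 5/7 satisfied
(4,4)R 5/7 satisfied
(4,5)B 1/4 not
(5,0)B 1/2 not
(5,2)B 2/4 not
(5,3)R 3/5 not
(5,4)R 3/5 not
(5,5)B 1/3 not
For instance (0,0) has only 1/2 same-type neighbors, below 2/3.

No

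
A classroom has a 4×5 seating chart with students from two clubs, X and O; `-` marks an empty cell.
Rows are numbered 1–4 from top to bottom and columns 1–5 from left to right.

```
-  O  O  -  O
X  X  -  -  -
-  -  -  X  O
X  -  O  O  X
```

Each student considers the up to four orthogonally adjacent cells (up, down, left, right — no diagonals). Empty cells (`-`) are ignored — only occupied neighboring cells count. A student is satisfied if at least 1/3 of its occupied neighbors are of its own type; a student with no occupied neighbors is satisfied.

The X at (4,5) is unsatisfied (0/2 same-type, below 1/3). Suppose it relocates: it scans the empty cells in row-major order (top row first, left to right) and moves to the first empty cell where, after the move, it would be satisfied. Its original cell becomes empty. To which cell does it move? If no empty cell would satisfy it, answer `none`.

(1,1)

Vacating (4,5). Empty cells in order:
  (1,1): 1/2 same-type → satisfied — stop here.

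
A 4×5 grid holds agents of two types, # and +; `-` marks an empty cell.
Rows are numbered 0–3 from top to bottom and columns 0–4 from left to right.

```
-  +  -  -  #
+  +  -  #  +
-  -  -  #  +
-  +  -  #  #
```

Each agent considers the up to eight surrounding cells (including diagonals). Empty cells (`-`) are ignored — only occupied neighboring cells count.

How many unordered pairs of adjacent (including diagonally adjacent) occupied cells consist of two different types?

7

Scan each occupied cell's neighbors to the right and below (and the two forward diagonals) so each pair is counted once.
From row 0: 1 unlike of 4 pairs (running 1/4).
From row 1: 3 unlike of 6 pairs (running 4/10).
From row 2: 3 unlike of 5 pairs (running 7/15).
From row 3: 0 unlike of 1 pairs (running 7/16).
Total adjacent occupied pairs: 16; unlike-type pairs: 7.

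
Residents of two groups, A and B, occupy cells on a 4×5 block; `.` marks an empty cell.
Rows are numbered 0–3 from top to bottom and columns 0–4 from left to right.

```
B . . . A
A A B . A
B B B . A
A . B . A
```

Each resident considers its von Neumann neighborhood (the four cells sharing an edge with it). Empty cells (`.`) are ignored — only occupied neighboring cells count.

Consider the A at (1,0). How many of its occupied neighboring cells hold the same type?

1

Occupied neighbors of (1,0): (0,0)=B, (2,0)=B, (1,1)=A.
Same type (A): 1 of 3.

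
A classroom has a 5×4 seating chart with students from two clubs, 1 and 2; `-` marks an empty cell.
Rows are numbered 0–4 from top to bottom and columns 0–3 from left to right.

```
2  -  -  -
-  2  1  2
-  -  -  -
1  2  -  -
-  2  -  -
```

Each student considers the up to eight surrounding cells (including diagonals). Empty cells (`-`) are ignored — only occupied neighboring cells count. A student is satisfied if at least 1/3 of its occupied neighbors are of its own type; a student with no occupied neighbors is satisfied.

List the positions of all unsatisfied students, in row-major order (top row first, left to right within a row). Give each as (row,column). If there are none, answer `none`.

Row 0: (0,0)2 1/1 ✓
Row 1: (1,1)2 1/2 ✓ · (1,2)1 0/2 ✗ · (1,3)2 0/1 ✗
Row 3: (3,0)1 0/2 ✗ · (3,1)2 1/2 ✓
Row 4: (4,1)2 1/2 ✓

(1,2), (1,3), (3,0)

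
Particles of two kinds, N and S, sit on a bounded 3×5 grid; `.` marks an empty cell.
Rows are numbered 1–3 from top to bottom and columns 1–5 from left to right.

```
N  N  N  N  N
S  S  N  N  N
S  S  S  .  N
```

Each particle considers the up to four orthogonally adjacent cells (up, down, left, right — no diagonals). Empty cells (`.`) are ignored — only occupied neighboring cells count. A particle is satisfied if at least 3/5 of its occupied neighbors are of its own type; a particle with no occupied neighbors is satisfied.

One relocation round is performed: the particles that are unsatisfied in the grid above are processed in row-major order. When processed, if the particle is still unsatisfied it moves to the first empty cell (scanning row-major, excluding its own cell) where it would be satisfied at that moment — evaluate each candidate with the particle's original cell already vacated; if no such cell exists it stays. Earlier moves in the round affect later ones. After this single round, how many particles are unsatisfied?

4

Initially unsatisfied (in order): (1,1), (2,2), (2,3), (3,3).
  (1,1) → (3,4).
  (2,2): no empty cell satisfies it; stays.
  (2,3): no empty cell satisfies it; stays.
  (3,3): no empty cell satisfies it; stays.
Resulting grid:
. N N N N
S S N N N
S S S N N
Unsatisfied now: (1,2), (2,2), (2,3), (3,3).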